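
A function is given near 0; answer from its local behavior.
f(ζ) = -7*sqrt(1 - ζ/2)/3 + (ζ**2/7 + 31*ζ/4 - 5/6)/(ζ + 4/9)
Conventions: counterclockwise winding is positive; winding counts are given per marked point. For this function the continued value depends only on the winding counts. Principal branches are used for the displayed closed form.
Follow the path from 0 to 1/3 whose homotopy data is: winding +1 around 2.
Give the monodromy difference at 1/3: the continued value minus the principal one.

Continued minus principal equals (7/9)*sqrt(30).

The rational part is single-valued and drops out of the difference; each branch term changes only by its own monodromy.
(-7/3)*sqrt(1 - ζ/(2)): winding +1 is odd, the square root flips sign, contributing -2*(-7/3)*sqrt(1 - (1/3)/(2)) = -2*(-7/3)*sqrt(5/6) = (7/9)*sqrt(30).
Summing the contributions at ζ = 1/3 gives (7/9)*sqrt(30).


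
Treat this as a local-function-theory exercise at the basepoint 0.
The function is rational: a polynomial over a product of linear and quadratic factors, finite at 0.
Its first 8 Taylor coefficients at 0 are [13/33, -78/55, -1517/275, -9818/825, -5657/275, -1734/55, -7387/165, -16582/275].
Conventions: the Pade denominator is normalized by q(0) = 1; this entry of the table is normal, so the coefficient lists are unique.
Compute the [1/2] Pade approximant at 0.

The Pade approximant has numerator coefficients [13/33, -163202/62865]; denominator coefficients [1, -5696/1905, 133689/41275].

Taylor coefficients needed (read off): a_0 = 13/33, a_1 = -78/55, a_2 = -1517/275, a_3 = -9818/825.
Write the denominator as Q(z) = 1 + q1*z + q2*z^2. Requiring Q*f - P = O(z^4) with deg P <= 1 kills the coefficients of z^2..z^3 in Q*f:
  z^2: a_2 + q1*a_1 + q2*a_0 = 0, i.e. -1517/275 + (-78/55)*q1 + (13/33)*q2 = 0.
  z^3: a_3 + q1*a_2 + q2*a_1 = 0, i.e. -9818/825 + (-1517/275)*q1 + (-78/55)*q2 = 0.
Solving this linear system: q1 = -5696/1905, q2 = 133689/41275.
The numerator is Q*f truncated at degree 1: P0 = a_0 = 13/33; P1 = a_1 + q1*a_0 = -163202/62865.


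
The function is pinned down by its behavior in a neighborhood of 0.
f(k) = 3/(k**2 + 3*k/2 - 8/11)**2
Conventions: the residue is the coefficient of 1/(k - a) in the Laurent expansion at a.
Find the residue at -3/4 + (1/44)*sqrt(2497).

The residue is -(528/51529)*sqrt(2497).

The factor k**2 + 3*k/2 - 8/11 splits as (k - a)(k - a') with a = -3/4 + (1/44)*sqrt(2497), a' = -3/4 - (1/44)*sqrt(2497). At the order-2 pole a set g(k) = (k - a)^2*f(k) = [3] / (k - a')^2.
Order-2 pole: residue = g'(a); g'(-3/4 + (1/44)*sqrt(2497)) = -(528/51529)*sqrt(2497), so the residue is -(528/51529)*sqrt(2497).


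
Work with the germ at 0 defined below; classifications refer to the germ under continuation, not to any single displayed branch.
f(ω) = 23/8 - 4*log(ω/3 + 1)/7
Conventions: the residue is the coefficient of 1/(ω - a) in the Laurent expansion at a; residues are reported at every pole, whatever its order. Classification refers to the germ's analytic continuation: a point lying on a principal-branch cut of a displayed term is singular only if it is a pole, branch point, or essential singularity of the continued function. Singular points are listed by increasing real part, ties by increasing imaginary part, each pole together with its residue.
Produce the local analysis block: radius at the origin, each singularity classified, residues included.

Radius of convergence at 0: 3.
At -3: a logarithmic branch point.

Branch term (-4/7)*log(1 - ω/(-3)): its argument vanishes at ω = -3, a logarithmic branch point, modulus 3.
The radius of convergence is the smallest modulus among the singular points: 3.


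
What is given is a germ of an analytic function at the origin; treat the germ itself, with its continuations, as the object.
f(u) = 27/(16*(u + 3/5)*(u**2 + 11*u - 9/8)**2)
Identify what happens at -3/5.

The point is a pole of order 1.

The denominator factor u + 3/5 vanishes at -3/5 and appears to the power 1; the numerator there equals 27/16, nonzero, and no other factor vanishes.
Hence a pole whose order is the multiplicity, 1.


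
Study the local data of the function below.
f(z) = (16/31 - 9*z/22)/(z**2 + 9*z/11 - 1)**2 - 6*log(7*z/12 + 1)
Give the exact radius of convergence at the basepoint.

The radius of convergence is -9/22 + (1/22)*sqrt(565).

Denominator factor (z**2 + 9*z/11 - 1)^2: discriminant 565/121, real irrational roots -9/22 + (1/22)*sqrt(565) and -9/22 - (1/22)*sqrt(565); poles of order 2, moduli -9/22 + (1/22)*sqrt(565) and 9/22 + (1/22)*sqrt(565).
Branch term (-6)*log(1 - z/(-12/7)): its argument vanishes at z = -12/7, a logarithmic branch point, modulus 12/7.
The radius of convergence is the smallest modulus among the singular points: -9/22 + (1/22)*sqrt(565).


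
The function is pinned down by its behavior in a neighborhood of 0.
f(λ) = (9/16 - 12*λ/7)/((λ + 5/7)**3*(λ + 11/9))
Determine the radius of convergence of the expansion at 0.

Denominator factor (λ + 11/9): pole of order 1 at -11/9, modulus 11/9.
Denominator factor (λ + 5/7)^3: pole of order 3 at -5/7, modulus 5/7.
The radius of convergence is the smallest modulus among the singular points: 5/7.

The radius of convergence is 5/7.


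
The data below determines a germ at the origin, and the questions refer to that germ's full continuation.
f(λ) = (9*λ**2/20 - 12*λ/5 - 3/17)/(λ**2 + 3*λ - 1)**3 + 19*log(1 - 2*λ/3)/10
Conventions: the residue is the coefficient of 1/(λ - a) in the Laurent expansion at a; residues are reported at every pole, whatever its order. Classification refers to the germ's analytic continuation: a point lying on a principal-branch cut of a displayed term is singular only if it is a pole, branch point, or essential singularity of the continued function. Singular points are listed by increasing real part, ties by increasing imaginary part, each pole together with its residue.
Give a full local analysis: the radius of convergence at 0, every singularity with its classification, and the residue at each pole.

Radius of convergence at 0: -3/2 + (1/2)*sqrt(13).
At -3/2 - (1/2)*sqrt(13): a pole of order 3; residue -(1611/149396)*sqrt(13).
At -3/2 + (1/2)*sqrt(13): a pole of order 3; residue (1611/149396)*sqrt(13).
At 3/2: a logarithmic branch point.

Denominator factor (λ**2 + 3*λ - 1)^3: discriminant 13, real irrational roots -3/2 + (1/2)*sqrt(13) and -3/2 - (1/2)*sqrt(13); poles of order 3, moduli -3/2 + (1/2)*sqrt(13) and 3/2 + (1/2)*sqrt(13).
Branch term (19/10)*log(1 - λ/(3/2)): its argument vanishes at λ = 3/2, a logarithmic branch point, modulus 3/2.
The radius of convergence is the smallest modulus among the singular points: -3/2 + (1/2)*sqrt(13).
The branch term is analytic at -3/2 - (1/2)*sqrt(13) and contributes nothing to the residue; only the rational part matters.
The factor λ**2 + 3*λ - 1 splits as (λ - a)(λ - a') with a = -3/2 - (1/2)*sqrt(13), a' = -3/2 + (1/2)*sqrt(13). At the order-3 pole a set g(λ) = (λ - a)^3*(rational part) = [9*λ**2/20 - 12*λ/5 - 3/17] / (λ - a')^3.
Order-3 pole: residue = g''(a)/2; g''(-3/2 - (1/2)*sqrt(13)) = -(1611/74698)*sqrt(13), so the residue is -(1611/149396)*sqrt(13).
The branch term is analytic at -3/2 + (1/2)*sqrt(13) and contributes nothing to the residue; only the rational part matters.
The factor λ**2 + 3*λ - 1 splits as (λ - a)(λ - a') with a = -3/2 + (1/2)*sqrt(13), a' = -3/2 - (1/2)*sqrt(13). At the order-3 pole a set g(λ) = (λ - a)^3*(rational part) = [9*λ**2/20 - 12*λ/5 - 3/17] / (λ - a')^3.
Order-3 pole: residue = g''(a)/2; g''(-3/2 + (1/2)*sqrt(13)) = (1611/74698)*sqrt(13), so the residue is (1611/149396)*sqrt(13).
List the singular points by increasing real part (a conjugate pair: the negative imaginary part first).


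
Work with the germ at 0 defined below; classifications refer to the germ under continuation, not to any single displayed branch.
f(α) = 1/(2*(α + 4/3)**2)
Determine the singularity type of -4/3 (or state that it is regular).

The denominator factor α + 4/3 vanishes at -4/3 and appears to the power 2; the numerator there equals 1/2, nonzero, and no other factor vanishes.
Hence a pole whose order is the multiplicity, 2.

The point is a pole of order 2.


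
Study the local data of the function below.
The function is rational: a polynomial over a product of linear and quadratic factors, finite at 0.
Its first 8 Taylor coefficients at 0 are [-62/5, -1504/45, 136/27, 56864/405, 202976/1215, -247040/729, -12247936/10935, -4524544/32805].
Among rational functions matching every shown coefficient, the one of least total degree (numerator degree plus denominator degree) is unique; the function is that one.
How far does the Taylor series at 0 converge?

The radius of convergence is 1/2.

No rational of total degree below 3 reproduces all 8 coefficients; solving the [1/2] Pade equations on them gives f(r) = (-38*r/9 - 31/10)/(r**2 - r/3 + 1/4), whose expansion matches every shown term.
Denominator factor (r**2 - r/3 + 1/4): discriminant -8/9, complex-conjugate roots (1/6) + ((1/3)*sqrt(2))*i and (1/6) - ((1/3)*sqrt(2))*i; poles of order 1, moduli 1/2 and 1/2.
The radius of convergence is the smallest modulus among the singular points: 1/2.


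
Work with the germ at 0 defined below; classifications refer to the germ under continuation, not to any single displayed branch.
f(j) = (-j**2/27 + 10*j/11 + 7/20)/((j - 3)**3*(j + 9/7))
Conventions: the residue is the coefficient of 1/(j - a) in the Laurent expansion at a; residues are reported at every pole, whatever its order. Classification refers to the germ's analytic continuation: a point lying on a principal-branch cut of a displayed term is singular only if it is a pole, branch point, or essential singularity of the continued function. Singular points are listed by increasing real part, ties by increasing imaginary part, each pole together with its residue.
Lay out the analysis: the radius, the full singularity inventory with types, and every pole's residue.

Denominator factor (j - 3)^3: pole of order 3 at 3, modulus 3.
Denominator factor (j + 9/7): pole of order 1 at -9/7, modulus 9/7.
The radius of convergence is the smallest modulus among the singular points: 9/7.
At the order-1 pole -9/7 set g(j) = (j - (-9/7))*f(j) = (-j**2/27 + 10*j/11 + 7/20)/(j - 3)**3.
Simple pole: residue = g(a) at a = -9/7, which is 66409/5940000.
At the order-3 pole 3 set g(j) = (j - (3))^3*f(j) = (-j**2/27 + 10*j/11 + 7/20)/(j + 9/7).
Order-3 pole: residue = g''(a)/2; g''(3) = -66409/2970000, so the residue is -66409/5940000.
List the singular points by increasing real part (a conjugate pair: the negative imaginary part first).

Radius of convergence at 0: 9/7.
At -9/7: a pole of order 1; residue 66409/5940000.
At 3: a pole of order 3; residue -66409/5940000.


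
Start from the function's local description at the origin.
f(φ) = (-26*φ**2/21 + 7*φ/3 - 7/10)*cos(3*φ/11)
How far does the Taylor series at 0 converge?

The radius of convergence is infinite.

The factor cos(3*φ/11) is entire and contributes no finite singular point.
The polynomial part has no poles.
No finite singular points: the Taylor series at 0 converges everywhere.


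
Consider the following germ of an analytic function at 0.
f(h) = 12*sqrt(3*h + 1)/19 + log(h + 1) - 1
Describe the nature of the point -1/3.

The point is an algebraic (square-root) branch point.

The term (12/19)*sqrt(1 - h/(-1/3)) has argument 1 - -1/3/(-1/3) = 0 at -1/3: a square-root (algebraic, two-sheeted) branch point; the remaining terms are analytic or single-valued there.


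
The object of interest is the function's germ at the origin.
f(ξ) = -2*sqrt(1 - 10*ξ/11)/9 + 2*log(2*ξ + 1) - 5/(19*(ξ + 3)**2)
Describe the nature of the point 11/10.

The term (-2/9)*sqrt(1 - ξ/(11/10)) has argument 1 - 11/10/(11/10) = 0 at 11/10: a square-root (algebraic, two-sheeted) branch point; the remaining terms are analytic or single-valued there.

The point is an algebraic (square-root) branch point.


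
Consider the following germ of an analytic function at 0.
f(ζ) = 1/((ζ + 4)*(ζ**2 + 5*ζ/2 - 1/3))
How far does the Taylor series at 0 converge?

Denominator factor (ζ**2 + 5*ζ/2 - 1/3): discriminant 91/12, real irrational roots -5/4 + (1/12)*sqrt(273) and -5/4 - (1/12)*sqrt(273); poles of order 1, moduli -5/4 + (1/12)*sqrt(273) and 5/4 + (1/12)*sqrt(273).
Denominator factor (ζ + 4): pole of order 1 at -4, modulus 4.
The radius of convergence is the smallest modulus among the singular points: -5/4 + (1/12)*sqrt(273).

The radius of convergence is -5/4 + (1/12)*sqrt(273).


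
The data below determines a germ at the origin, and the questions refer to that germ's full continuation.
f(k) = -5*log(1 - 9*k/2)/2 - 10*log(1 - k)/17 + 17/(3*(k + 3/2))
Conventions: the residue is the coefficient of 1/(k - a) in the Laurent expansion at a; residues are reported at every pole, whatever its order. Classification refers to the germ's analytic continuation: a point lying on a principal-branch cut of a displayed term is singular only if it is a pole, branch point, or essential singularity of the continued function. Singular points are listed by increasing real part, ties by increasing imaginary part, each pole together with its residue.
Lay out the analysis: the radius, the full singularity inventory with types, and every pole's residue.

Radius of convergence at 0: 2/9.
At -3/2: a pole of order 1; residue 17/3.
At 2/9: a logarithmic branch point.
At 1: a logarithmic branch point.

Denominator factor (k + 3/2): pole of order 1 at -3/2, modulus 3/2.
Branch term (-10/17)*log(1 - k/(1)): its argument vanishes at k = 1, a logarithmic branch point, modulus 1.
Branch term (-5/2)*log(1 - k/(2/9)): its argument vanishes at k = 2/9, a logarithmic branch point, modulus 2/9.
The radius of convergence is the smallest modulus among the singular points: 2/9.
The branch terms are analytic at -3/2 and contribute nothing to the residue; only the rational part matters.
At the order-1 pole -3/2 set g(k) = (k - (-3/2))*(rational part) = 17/3.
Simple pole: residue = g(a) at a = -3/2, which is 17/3.
List the singular points by increasing real part (a conjugate pair: the negative imaginary part first).


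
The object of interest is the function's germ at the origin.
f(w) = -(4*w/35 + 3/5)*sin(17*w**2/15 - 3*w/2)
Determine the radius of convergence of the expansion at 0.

The radius of convergence is infinite.

The factor -sin(17*w**2/15 - 3*w/2) is entire and contributes no finite singular point.
The polynomial part has no poles.
No finite singular points: the Taylor series at 0 converges everywhere.


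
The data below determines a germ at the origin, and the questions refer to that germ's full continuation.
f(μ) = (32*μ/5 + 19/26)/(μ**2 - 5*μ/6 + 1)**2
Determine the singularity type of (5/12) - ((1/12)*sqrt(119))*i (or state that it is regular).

The point is a pole of order 2.

The denominator factor μ**2 - 5*μ/6 + 1 vanishes at (5/12) - ((1/12)*sqrt(119))*i and appears to the power 2; the numerator there equals (265/78) - ((8/15)*sqrt(119))*i, nonzero, and no other factor vanishes.
Hence a pole whose order is the multiplicity, 2.


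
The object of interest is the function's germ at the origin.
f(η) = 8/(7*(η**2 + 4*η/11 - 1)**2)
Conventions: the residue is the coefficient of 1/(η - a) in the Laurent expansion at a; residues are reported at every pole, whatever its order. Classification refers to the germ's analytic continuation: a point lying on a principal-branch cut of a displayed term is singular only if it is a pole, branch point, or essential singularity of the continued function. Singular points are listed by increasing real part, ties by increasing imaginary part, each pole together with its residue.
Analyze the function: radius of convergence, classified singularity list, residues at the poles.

Radius of convergence at 0: -2/11 + (5/11)*sqrt(5).
At -2/11 - (5/11)*sqrt(5): a pole of order 2; residue (2662/21875)*sqrt(5).
At -2/11 + (5/11)*sqrt(5): a pole of order 2; residue -(2662/21875)*sqrt(5).

Denominator factor (η**2 + 4*η/11 - 1)^2: discriminant 500/121, real irrational roots -2/11 + (5/11)*sqrt(5) and -2/11 - (5/11)*sqrt(5); poles of order 2, moduli -2/11 + (5/11)*sqrt(5) and 2/11 + (5/11)*sqrt(5).
The radius of convergence is the smallest modulus among the singular points: -2/11 + (5/11)*sqrt(5).
The factor η**2 + 4*η/11 - 1 splits as (η - a)(η - a') with a = -2/11 - (5/11)*sqrt(5), a' = -2/11 + (5/11)*sqrt(5). At the order-2 pole a set g(η) = (η - a)^2*f(η) = [8/7] / (η - a')^2.
Order-2 pole: residue = g'(a); g'(-2/11 - (5/11)*sqrt(5)) = (2662/21875)*sqrt(5), so the residue is (2662/21875)*sqrt(5).
The factor η**2 + 4*η/11 - 1 splits as (η - a)(η - a') with a = -2/11 + (5/11)*sqrt(5), a' = -2/11 - (5/11)*sqrt(5). At the order-2 pole a set g(η) = (η - a)^2*f(η) = [8/7] / (η - a')^2.
Order-2 pole: residue = g'(a); g'(-2/11 + (5/11)*sqrt(5)) = -(2662/21875)*sqrt(5), so the residue is -(2662/21875)*sqrt(5).
List the singular points by increasing real part (a conjugate pair: the negative imaginary part first).


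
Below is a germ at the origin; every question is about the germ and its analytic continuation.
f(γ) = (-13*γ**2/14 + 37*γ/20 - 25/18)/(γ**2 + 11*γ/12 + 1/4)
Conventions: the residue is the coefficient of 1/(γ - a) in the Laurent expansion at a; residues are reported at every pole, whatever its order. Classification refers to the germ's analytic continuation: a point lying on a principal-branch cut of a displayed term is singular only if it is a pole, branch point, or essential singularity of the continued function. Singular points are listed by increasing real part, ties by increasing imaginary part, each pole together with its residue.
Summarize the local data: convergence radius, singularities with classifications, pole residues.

Denominator factor (γ**2 + 11*γ/12 + 1/4): discriminant -23/144, complex-conjugate roots (-11/24) + ((1/24)*sqrt(23))*i and (-11/24) - ((1/24)*sqrt(23))*i; poles of order 1, moduli 1/2 and 1/2.
The radius of convergence is the smallest modulus among the singular points: 1/2.
The factor γ**2 + 11*γ/12 + 1/4 splits as (γ - a)(γ - a') with a = (-11/24) - ((1/24)*sqrt(23))*i, a' = (-11/24) + ((1/24)*sqrt(23))*i. At the order-1 pole a set g(γ) = (γ - a)*f(γ) = [-13*γ**2/14 + 37*γ/20 - 25/18] / (γ - a').
Simple pole: residue = g(a) at a = (-11/24) - ((1/24)*sqrt(23))*i, which is (2269/1680) - ((2299/1840)*sqrt(23))*i.
The factor γ**2 + 11*γ/12 + 1/4 splits as (γ - a)(γ - a') with a = (-11/24) + ((1/24)*sqrt(23))*i, a' = (-11/24) - ((1/24)*sqrt(23))*i. At the order-1 pole a set g(γ) = (γ - a)*f(γ) = [-13*γ**2/14 + 37*γ/20 - 25/18] / (γ - a').
Simple pole: residue = g(a) at a = (-11/24) + ((1/24)*sqrt(23))*i, which is (2269/1680) + ((2299/1840)*sqrt(23))*i.
List the singular points by increasing real part (a conjugate pair: the negative imaginary part first).

Radius of convergence at 0: 1/2.
At (-11/24) - ((1/24)*sqrt(23))*i: a pole of order 1; residue (2269/1680) - ((2299/1840)*sqrt(23))*i.
At (-11/24) + ((1/24)*sqrt(23))*i: a pole of order 1; residue (2269/1680) + ((2299/1840)*sqrt(23))*i.


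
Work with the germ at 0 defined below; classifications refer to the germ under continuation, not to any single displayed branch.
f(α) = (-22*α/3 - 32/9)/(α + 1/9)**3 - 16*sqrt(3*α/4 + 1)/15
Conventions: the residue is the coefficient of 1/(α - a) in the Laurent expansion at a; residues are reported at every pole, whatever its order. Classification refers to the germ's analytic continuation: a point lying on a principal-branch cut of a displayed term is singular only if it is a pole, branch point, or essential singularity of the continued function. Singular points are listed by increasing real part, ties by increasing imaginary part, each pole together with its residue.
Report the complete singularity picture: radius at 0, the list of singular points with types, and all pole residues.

Denominator factor (α + 1/9)^3: pole of order 3 at -1/9, modulus 1/9.
Branch term (-16/15)*sqrt(1 - α/(-4/3)): its argument vanishes at α = -4/3, a square-root branch point, modulus 4/3.
The radius of convergence is the smallest modulus among the singular points: 1/9.
The branch term is analytic at -1/9 and contributes nothing to the residue; only the rational part matters.
At the order-3 pole -1/9 set g(α) = (α - (-1/9))^3*(rational part) = -22*α/3 - 32/9.
Order-3 pole: residue = g''(a)/2; g''(-1/9) = 0, so the residue is 0.
List the singular points by increasing real part (a conjugate pair: the negative imaginary part first).

Radius of convergence at 0: 1/9.
At -4/3: an algebraic (square-root) branch point.
At -1/9: a pole of order 3; residue 0.


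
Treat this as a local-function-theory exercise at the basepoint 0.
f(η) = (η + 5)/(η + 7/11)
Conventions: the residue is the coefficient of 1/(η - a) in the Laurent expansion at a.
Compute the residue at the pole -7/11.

At the order-1 pole -7/11 set g(η) = (η - (-7/11))*f(η) = η + 5.
Simple pole: residue = g(a) at a = -7/11, which is 48/11.

The residue is 48/11.


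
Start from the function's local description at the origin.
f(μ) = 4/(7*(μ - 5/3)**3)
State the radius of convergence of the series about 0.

Denominator factor (μ - 5/3)^3: pole of order 3 at 5/3, modulus 5/3.
The radius of convergence is the smallest modulus among the singular points: 5/3.

The radius of convergence is 5/3.


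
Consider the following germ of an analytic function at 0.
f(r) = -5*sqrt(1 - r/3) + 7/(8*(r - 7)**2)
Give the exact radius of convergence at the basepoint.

Denominator factor (r - 7)^2: pole of order 2 at 7, modulus 7.
Branch term (-5)*sqrt(1 - r/(3)): its argument vanishes at r = 3, a square-root branch point, modulus 3.
The radius of convergence is the smallest modulus among the singular points: 3.

The radius of convergence is 3.


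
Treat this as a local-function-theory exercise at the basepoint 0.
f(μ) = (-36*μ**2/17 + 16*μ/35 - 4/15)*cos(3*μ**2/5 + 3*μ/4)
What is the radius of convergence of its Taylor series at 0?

The factor cos(3*μ**2/5 + 3*μ/4) is entire and contributes no finite singular point.
The polynomial part has no poles.
No finite singular points: the Taylor series at 0 converges everywhere.

The radius of convergence is infinite.


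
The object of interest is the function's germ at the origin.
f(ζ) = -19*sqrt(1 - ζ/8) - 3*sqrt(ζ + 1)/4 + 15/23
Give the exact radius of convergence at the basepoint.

Branch term (-3/4)*sqrt(1 - ζ/(-1)): its argument vanishes at ζ = -1, a square-root branch point, modulus 1.
Branch term (-19)*sqrt(1 - ζ/(8)): its argument vanishes at ζ = 8, a square-root branch point, modulus 8.
The radius of convergence is the smallest modulus among the singular points: 1.

The radius of convergence is 1.


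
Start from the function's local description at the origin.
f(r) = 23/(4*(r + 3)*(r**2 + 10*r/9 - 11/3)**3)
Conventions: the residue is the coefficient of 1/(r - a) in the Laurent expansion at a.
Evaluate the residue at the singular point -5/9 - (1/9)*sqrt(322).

The residue is -23/64 - (1923757/92900864)*sqrt(322).

The factor r**2 + 10*r/9 - 11/3 splits as (r - a)(r - a') with a = -5/9 - (1/9)*sqrt(322), a' = -5/9 + (1/9)*sqrt(322). At the order-3 pole a set g(r) = (r - a)^3*f(r) = [23/(4*(r + 3))] / (r - a')^3.
Order-3 pole: residue = g''(a)/2; g''(-5/9 - (1/9)*sqrt(322)) = -23/32 - (1923757/46450432)*sqrt(322), so the residue is -23/64 - (1923757/92900864)*sqrt(322).


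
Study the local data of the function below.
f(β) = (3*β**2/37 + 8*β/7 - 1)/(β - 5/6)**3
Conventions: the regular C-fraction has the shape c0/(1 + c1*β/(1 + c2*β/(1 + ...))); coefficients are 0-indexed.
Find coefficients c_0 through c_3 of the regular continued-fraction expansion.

Taylor coefficients (expand at 0): a_0 = 216/125, a_1 = 18576/4375, a_2 = 6216264/809375, a_3 = 9949392/809375.
c0 = a_0 = 216/125. Peel one level at a time: if S = 1 + c*β/S' with S'(0) = 1, then c is the β-coefficient of S and S' = c*β/(S - 1).
S_1 = c0/f = 1 + (-86/35)*β + (72199/45325)*β^2 + ...; c1 = -86/35.
S_2 = c1*β/(S_1 - 1) = 1 + (72199/111370)*β + (95384421/253128100)*β^2 + ...; c2 = 72199/111370.
S_3 = c2*β/(S_2 - 1) = 1 + (-667690947/1148686090)*β + ...; c3 = -667690947/1148686090.

The regular C-fraction coefficients are [216/125, -86/35, 72199/111370, -667690947/1148686090].


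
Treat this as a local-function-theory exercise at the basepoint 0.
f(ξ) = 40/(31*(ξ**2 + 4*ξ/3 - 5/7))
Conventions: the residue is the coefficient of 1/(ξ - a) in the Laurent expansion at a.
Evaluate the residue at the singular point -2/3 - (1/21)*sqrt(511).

The residue is -(60/2263)*sqrt(511).

The factor ξ**2 + 4*ξ/3 - 5/7 splits as (ξ - a)(ξ - a') with a = -2/3 - (1/21)*sqrt(511), a' = -2/3 + (1/21)*sqrt(511). At the order-1 pole a set g(ξ) = (ξ - a)*f(ξ) = [40/31] / (ξ - a').
Simple pole: residue = g(a) at a = -2/3 - (1/21)*sqrt(511), which is -(60/2263)*sqrt(511).


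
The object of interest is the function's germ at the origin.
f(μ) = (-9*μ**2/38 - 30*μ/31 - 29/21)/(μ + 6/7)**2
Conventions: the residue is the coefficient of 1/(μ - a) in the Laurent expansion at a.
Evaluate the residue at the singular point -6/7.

The residue is -2316/4123.

At the order-2 pole -6/7 set g(μ) = (μ - (-6/7))^2*f(μ) = -9*μ**2/38 - 30*μ/31 - 29/21.
Order-2 pole: residue = g'(a); g'(-6/7) = -2316/4123, so the residue is -2316/4123.


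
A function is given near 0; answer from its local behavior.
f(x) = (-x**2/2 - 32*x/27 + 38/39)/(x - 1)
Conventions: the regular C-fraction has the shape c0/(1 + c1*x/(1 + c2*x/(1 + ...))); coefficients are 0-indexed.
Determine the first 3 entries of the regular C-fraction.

Taylor coefficients (expand at 0): a_0 = -38/39, a_1 = 74/351, a_2 = 499/702.
c0 = a_0 = -38/39. Peel one level at a time: if S = 1 + c*x/S' with S'(0) = 1, then c is the x-coefficient of S and S' = c*x/(S - 1).
S_1 = c0/f = 1 + (37/171)*x + (90805/116964)*x^2 + ...; c1 = 37/171.
S_2 = c1*x/(S_1 - 1) = 1 + (-90805/25308)*x + ...; c2 = -90805/25308.

The regular C-fraction coefficients are [-38/39, 37/171, -90805/25308].


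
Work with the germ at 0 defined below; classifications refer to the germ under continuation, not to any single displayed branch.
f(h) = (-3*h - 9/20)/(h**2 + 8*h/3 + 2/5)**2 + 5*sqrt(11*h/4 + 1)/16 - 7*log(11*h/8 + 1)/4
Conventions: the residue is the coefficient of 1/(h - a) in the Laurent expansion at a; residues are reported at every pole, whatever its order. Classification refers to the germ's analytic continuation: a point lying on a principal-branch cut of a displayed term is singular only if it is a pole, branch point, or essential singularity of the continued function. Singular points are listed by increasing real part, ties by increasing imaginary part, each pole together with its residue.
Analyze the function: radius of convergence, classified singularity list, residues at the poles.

Radius of convergence at 0: 4/3 - (1/15)*sqrt(310).
At -4/3 - (1/15)*sqrt(310): a pole of order 2; residue (1917/61504)*sqrt(310).
At -8/11: a logarithmic branch point.
At -4/11: an algebraic (square-root) branch point.
At -4/3 + (1/15)*sqrt(310): a pole of order 2; residue -(1917/61504)*sqrt(310).

Denominator factor (h**2 + 8*h/3 + 2/5)^2: discriminant 248/45, real irrational roots -4/3 + (1/15)*sqrt(310) and -4/3 - (1/15)*sqrt(310); poles of order 2, moduli 4/3 - (1/15)*sqrt(310) and 4/3 + (1/15)*sqrt(310).
Branch term (-7/4)*log(1 - h/(-8/11)): its argument vanishes at h = -8/11, a logarithmic branch point, modulus 8/11.
Branch term (5/16)*sqrt(1 - h/(-4/11)): its argument vanishes at h = -4/11, a square-root branch point, modulus 4/11.
The radius of convergence is the smallest modulus among the singular points: 4/3 - (1/15)*sqrt(310).
The branch terms are analytic at -4/3 - (1/15)*sqrt(310) and contribute nothing to the residue; only the rational part matters.
The factor h**2 + 8*h/3 + 2/5 splits as (h - a)(h - a') with a = -4/3 - (1/15)*sqrt(310), a' = -4/3 + (1/15)*sqrt(310). At the order-2 pole a set g(h) = (h - a)^2*(rational part) = [-3*h - 9/20] / (h - a')^2.
Order-2 pole: residue = g'(a); g'(-4/3 - (1/15)*sqrt(310)) = (1917/61504)*sqrt(310), so the residue is (1917/61504)*sqrt(310).
The branch terms are analytic at -4/3 + (1/15)*sqrt(310) and contribute nothing to the residue; only the rational part matters.
The factor h**2 + 8*h/3 + 2/5 splits as (h - a)(h - a') with a = -4/3 + (1/15)*sqrt(310), a' = -4/3 - (1/15)*sqrt(310). At the order-2 pole a set g(h) = (h - a)^2*(rational part) = [-3*h - 9/20] / (h - a')^2.
Order-2 pole: residue = g'(a); g'(-4/3 + (1/15)*sqrt(310)) = -(1917/61504)*sqrt(310), so the residue is -(1917/61504)*sqrt(310).
List the singular points by increasing real part (a conjugate pair: the negative imaginary part first).


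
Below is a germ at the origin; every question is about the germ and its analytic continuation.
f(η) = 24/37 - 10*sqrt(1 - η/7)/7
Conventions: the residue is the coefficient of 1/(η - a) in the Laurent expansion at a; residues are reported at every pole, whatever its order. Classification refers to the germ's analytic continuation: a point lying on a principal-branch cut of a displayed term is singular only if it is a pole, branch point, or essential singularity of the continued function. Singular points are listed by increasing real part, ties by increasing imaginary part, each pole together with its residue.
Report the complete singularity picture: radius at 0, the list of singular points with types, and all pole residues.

Branch term (-10/7)*sqrt(1 - η/(7)): its argument vanishes at η = 7, a square-root branch point, modulus 7.
The radius of convergence is the smallest modulus among the singular points: 7.

Radius of convergence at 0: 7.
At 7: an algebraic (square-root) branch point.


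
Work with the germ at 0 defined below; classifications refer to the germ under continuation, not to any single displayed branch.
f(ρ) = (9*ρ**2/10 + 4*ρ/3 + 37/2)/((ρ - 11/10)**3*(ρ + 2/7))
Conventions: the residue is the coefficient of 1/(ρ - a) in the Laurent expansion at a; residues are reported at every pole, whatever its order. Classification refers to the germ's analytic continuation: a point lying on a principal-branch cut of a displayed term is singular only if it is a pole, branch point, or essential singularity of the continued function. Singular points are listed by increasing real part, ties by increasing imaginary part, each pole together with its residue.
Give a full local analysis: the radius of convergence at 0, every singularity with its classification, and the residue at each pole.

Radius of convergence at 0: 2/7.
At -2/7: a pole of order 1; residue -18720100/2738019.
At 11/10: a pole of order 3; residue 18720100/2738019.

Denominator factor (ρ - 11/10)^3: pole of order 3 at 11/10, modulus 11/10.
Denominator factor (ρ + 2/7): pole of order 1 at -2/7, modulus 2/7.
The radius of convergence is the smallest modulus among the singular points: 2/7.
At the order-1 pole -2/7 set g(ρ) = (ρ - (-2/7))*f(ρ) = (9*ρ**2/10 + 4*ρ/3 + 37/2)/(ρ - 11/10)**3.
Simple pole: residue = g(a) at a = -2/7, which is -18720100/2738019.
At the order-3 pole 11/10 set g(ρ) = (ρ - (11/10))^3*f(ρ) = (9*ρ**2/10 + 4*ρ/3 + 37/2)/(ρ + 2/7).
Order-3 pole: residue = g''(a)/2; g''(11/10) = 37440200/2738019, so the residue is 18720100/2738019.
List the singular points by increasing real part (a conjugate pair: the negative imaginary part first).


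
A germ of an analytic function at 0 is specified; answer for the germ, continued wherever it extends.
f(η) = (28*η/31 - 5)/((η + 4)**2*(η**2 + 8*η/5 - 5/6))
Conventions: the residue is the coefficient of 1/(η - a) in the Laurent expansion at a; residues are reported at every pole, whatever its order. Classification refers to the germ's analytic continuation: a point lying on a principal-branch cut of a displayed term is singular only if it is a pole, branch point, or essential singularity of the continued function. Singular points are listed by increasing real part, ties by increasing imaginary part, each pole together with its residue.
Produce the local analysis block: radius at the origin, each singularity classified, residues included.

Denominator factor (η**2 + 8*η/5 - 5/6): discriminant 442/75, real irrational roots -4/5 + (1/30)*sqrt(1326) and -4/5 - (1/30)*sqrt(1326); poles of order 1, moduli -4/5 + (1/30)*sqrt(1326) and 4/5 + (1/30)*sqrt(1326).
Denominator factor (η + 4)^2: pole of order 2 at -4, modulus 4.
The radius of convergence is the smallest modulus among the singular points: -4/5 + (1/30)*sqrt(1326).
At the order-2 pole -4 set g(η) = (η - (-4))^2*f(η) = (28*η/31 - 5)/(η**2 + 8*η/5 - 5/6).
Order-2 pole: residue = g'(a); g'(-4) = -1317000/2144239, so the residue is -1317000/2144239.
The factor η**2 + 8*η/5 - 5/6 splits as (η - a)(η - a') with a = -4/5 - (1/30)*sqrt(1326), a' = -4/5 + (1/30)*sqrt(1326). At the order-1 pole a set g(η) = (η - a)*f(η) = [(28*η/31 - 5)/(η + 4)**2] / (η - a').
Simple pole: residue = g(a) at a = -4/5 - (1/30)*sqrt(1326), which is 658500/2144239 + (5269425/473876819)*sqrt(1326).
The factor η**2 + 8*η/5 - 5/6 splits as (η - a)(η - a') with a = -4/5 + (1/30)*sqrt(1326), a' = -4/5 - (1/30)*sqrt(1326). At the order-1 pole a set g(η) = (η - a)*f(η) = [(28*η/31 - 5)/(η + 4)**2] / (η - a').
Simple pole: residue = g(a) at a = -4/5 + (1/30)*sqrt(1326), which is 658500/2144239 - (5269425/473876819)*sqrt(1326).
List the singular points by increasing real part (a conjugate pair: the negative imaginary part first).

Radius of convergence at 0: -4/5 + (1/30)*sqrt(1326).
At -4: a pole of order 2; residue -1317000/2144239.
At -4/5 - (1/30)*sqrt(1326): a pole of order 1; residue 658500/2144239 + (5269425/473876819)*sqrt(1326).
At -4/5 + (1/30)*sqrt(1326): a pole of order 1; residue 658500/2144239 - (5269425/473876819)*sqrt(1326).


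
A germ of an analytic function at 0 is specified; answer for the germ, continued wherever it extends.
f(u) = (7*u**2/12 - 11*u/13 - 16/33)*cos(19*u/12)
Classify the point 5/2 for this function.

The point is a regular point.

There is no denominator, hence no pole anywhere.
The factor cos(19*u/12) is entire.
So the germ continues analytically to 5/2.


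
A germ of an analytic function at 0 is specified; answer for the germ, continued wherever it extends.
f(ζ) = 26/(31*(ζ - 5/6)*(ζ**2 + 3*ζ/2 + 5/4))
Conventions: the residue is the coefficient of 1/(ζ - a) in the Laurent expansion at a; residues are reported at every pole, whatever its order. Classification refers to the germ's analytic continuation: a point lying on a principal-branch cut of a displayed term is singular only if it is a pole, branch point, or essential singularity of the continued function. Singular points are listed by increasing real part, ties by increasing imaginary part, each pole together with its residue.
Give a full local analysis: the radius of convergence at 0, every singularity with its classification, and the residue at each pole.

Radius of convergence at 0: 5/6.
At (-3/4) - ((1/4)*sqrt(11))*i: a pole of order 1; residue (-468/3565) - ((2964/39215)*sqrt(11))*i.
At (-3/4) + ((1/4)*sqrt(11))*i: a pole of order 1; residue (-468/3565) + ((2964/39215)*sqrt(11))*i.
At 5/6: a pole of order 1; residue 936/3565.

Denominator factor (ζ**2 + 3*ζ/2 + 5/4): discriminant -11/4, complex-conjugate roots (-3/4) + ((1/4)*sqrt(11))*i and (-3/4) - ((1/4)*sqrt(11))*i; poles of order 1, moduli (1/2)*sqrt(5) and (1/2)*sqrt(5).
Denominator factor (ζ - 5/6): pole of order 1 at 5/6, modulus 5/6.
The radius of convergence is the smallest modulus among the singular points: 5/6.
The factor ζ**2 + 3*ζ/2 + 5/4 splits as (ζ - a)(ζ - a') with a = (-3/4) - ((1/4)*sqrt(11))*i, a' = (-3/4) + ((1/4)*sqrt(11))*i. At the order-1 pole a set g(ζ) = (ζ - a)*f(ζ) = [26/(31*(ζ - 5/6))] / (ζ - a').
Simple pole: residue = g(a) at a = (-3/4) - ((1/4)*sqrt(11))*i, which is (-468/3565) - ((2964/39215)*sqrt(11))*i.
The factor ζ**2 + 3*ζ/2 + 5/4 splits as (ζ - a)(ζ - a') with a = (-3/4) + ((1/4)*sqrt(11))*i, a' = (-3/4) - ((1/4)*sqrt(11))*i. At the order-1 pole a set g(ζ) = (ζ - a)*f(ζ) = [26/(31*(ζ - 5/6))] / (ζ - a').
Simple pole: residue = g(a) at a = (-3/4) + ((1/4)*sqrt(11))*i, which is (-468/3565) + ((2964/39215)*sqrt(11))*i.
At the order-1 pole 5/6 set g(ζ) = (ζ - (5/6))*f(ζ) = 26/(31*(ζ**2 + 3*ζ/2 + 5/4)).
Simple pole: residue = g(a) at a = 5/6, which is 936/3565.
List the singular points by increasing real part (a conjugate pair: the negative imaginary part first).


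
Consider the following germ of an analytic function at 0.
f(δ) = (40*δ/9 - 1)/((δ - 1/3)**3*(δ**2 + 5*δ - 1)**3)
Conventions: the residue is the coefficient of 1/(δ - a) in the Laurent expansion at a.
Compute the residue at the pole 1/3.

The residue is 1941327/16807.

At the order-3 pole 1/3 set g(δ) = (δ - (1/3))^3*f(δ) = (40*δ/9 - 1)/(δ**2 + 5*δ - 1)**3.
Order-3 pole: residue = g''(a)/2; g''(1/3) = 3882654/16807, so the residue is 1941327/16807.


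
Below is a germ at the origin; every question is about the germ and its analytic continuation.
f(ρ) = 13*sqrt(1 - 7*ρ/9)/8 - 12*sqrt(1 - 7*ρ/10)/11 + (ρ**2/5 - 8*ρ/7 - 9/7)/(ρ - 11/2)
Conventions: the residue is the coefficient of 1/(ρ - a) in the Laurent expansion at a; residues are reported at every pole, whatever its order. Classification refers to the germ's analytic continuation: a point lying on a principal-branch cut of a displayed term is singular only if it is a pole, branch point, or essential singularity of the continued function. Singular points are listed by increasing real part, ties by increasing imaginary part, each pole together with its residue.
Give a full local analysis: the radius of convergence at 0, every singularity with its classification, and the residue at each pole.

Denominator factor (ρ - 11/2): pole of order 1 at 11/2, modulus 11/2.
Branch term (-12/11)*sqrt(1 - ρ/(10/7)): its argument vanishes at ρ = 10/7, a square-root branch point, modulus 10/7.
Branch term (13/8)*sqrt(1 - ρ/(9/7)): its argument vanishes at ρ = 9/7, a square-root branch point, modulus 9/7.
The radius of convergence is the smallest modulus among the singular points: 9/7.
The branch terms are analytic at 11/2 and contribute nothing to the residue; only the rational part matters.
At the order-1 pole 11/2 set g(ρ) = (ρ - (11/2))*(rational part) = ρ**2/5 - 8*ρ/7 - 9/7.
Simple pole: residue = g(a) at a = 11/2, which is -213/140.
List the singular points by increasing real part (a conjugate pair: the negative imaginary part first).

Radius of convergence at 0: 9/7.
At 9/7: an algebraic (square-root) branch point.
At 10/7: an algebraic (square-root) branch point.
At 11/2: a pole of order 1; residue -213/140.


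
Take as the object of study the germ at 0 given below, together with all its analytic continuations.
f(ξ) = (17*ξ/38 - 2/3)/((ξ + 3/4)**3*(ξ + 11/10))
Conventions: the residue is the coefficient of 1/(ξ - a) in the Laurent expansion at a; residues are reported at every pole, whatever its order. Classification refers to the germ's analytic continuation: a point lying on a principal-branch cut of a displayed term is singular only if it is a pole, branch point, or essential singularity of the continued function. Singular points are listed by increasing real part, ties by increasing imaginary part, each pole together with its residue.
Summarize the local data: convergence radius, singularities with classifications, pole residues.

Radius of convergence at 0: 3/4.
At -11/10: a pole of order 1; residue 528400/19551.
At -3/4: a pole of order 3; residue -528400/19551.

Denominator factor (ξ + 11/10): pole of order 1 at -11/10, modulus 11/10.
Denominator factor (ξ + 3/4)^3: pole of order 3 at -3/4, modulus 3/4.
The radius of convergence is the smallest modulus among the singular points: 3/4.
At the order-1 pole -11/10 set g(ξ) = (ξ - (-11/10))*f(ξ) = (17*ξ/38 - 2/3)/(ξ + 3/4)**3.
Simple pole: residue = g(a) at a = -11/10, which is 528400/19551.
At the order-3 pole -3/4 set g(ξ) = (ξ - (-3/4))^3*f(ξ) = (17*ξ/38 - 2/3)/(ξ + 11/10).
Order-3 pole: residue = g''(a)/2; g''(-3/4) = -1056800/19551, so the residue is -528400/19551.
List the singular points by increasing real part (a conjugate pair: the negative imaginary part first).
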